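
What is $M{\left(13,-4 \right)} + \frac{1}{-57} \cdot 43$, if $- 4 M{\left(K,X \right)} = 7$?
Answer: $- \frac{571}{228} \approx -2.5044$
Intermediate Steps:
$M{\left(K,X \right)} = - \frac{7}{4}$ ($M{\left(K,X \right)} = \left(- \frac{1}{4}\right) 7 = - \frac{7}{4}$)
$M{\left(13,-4 \right)} + \frac{1}{-57} \cdot 43 = - \frac{7}{4} + \frac{1}{-57} \cdot 43 = - \frac{7}{4} - \frac{43}{57} = - \frac{571}{228}$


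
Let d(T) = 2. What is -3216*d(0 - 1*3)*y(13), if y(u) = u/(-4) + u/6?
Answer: 6968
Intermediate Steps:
y(u) = -u/12 (y(u) = u*(-1/4) + u*(1/6) = -u/4 + u/6 = -u/12)
-3216*d(0 - 1*3)*y(13) = -6432*(-1/12*13) = -6432*(-13)/12 = -3216*(-13/6) = 6968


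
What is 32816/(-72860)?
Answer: -8204/18215 ≈ -0.45040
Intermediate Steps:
32816/(-72860) = 32816*(-1/72860) = -8204/18215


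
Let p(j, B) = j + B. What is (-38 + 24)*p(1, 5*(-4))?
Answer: 266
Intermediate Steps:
p(j, B) = B + j
(-38 + 24)*p(1, 5*(-4)) = (-38 + 24)*(5*(-4) + 1) = -14*(-20 + 1) = -14*(-19) = 266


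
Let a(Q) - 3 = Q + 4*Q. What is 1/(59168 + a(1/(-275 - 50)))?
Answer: 65/3846114 ≈ 1.6900e-5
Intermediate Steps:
a(Q) = 3 + 5*Q (a(Q) = 3 + (Q + 4*Q) = 3 + 5*Q)
1/(59168 + a(1/(-275 - 50))) = 1/(59168 + (3 + 5/(-275 - 50))) = 1/(59168 + (3 + 5/(-325))) = 1/(59168 + (3 + 5*(-1/325))) = 1/(59168 + (3 - 1/65)) = 1/(59168 + 194/65) = 1/(3846114/65) = 65/3846114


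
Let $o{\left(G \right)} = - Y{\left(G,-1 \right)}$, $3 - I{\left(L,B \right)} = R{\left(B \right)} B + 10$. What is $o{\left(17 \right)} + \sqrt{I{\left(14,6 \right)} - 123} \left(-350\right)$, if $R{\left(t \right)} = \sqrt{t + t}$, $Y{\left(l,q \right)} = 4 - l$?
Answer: $13 - 350 \sqrt{-130 - 12 \sqrt{3}} \approx 13.0 - 4297.8 i$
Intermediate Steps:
$R{\left(t \right)} = \sqrt{2} \sqrt{t}$ ($R{\left(t \right)} = \sqrt{2 t} = \sqrt{2} \sqrt{t}$)
$I{\left(L,B \right)} = -7 - \sqrt{2} B^{\frac{3}{2}}$ ($I{\left(L,B \right)} = 3 - \left(\sqrt{2} \sqrt{B} B + 10\right) = 3 - \left(\sqrt{2} B^{\frac{3}{2}} + 10\right) = 3 - \left(10 + \sqrt{2} B^{\frac{3}{2}}\right) = -7 - \sqrt{2} B^{\frac{3}{2}}$)
$o{\left(G \right)} = -4 + G$ ($o{\left(G \right)} = - (4 - G) = -4 + G$)
$o{\left(17 \right)} + \sqrt{I{\left(14,6 \right)} - 123} \left(-350\right) = \left(-4 + 17\right) + \sqrt{\left(-7 - \sqrt{2} \cdot 6^{\frac{3}{2}}\right) - 123} \left(-350\right) = 13 + \sqrt{\left(-7 - \sqrt{2} \cdot 6 \sqrt{6}\right) - 123} \left(-350\right) = 13 + \sqrt{\left(-7 - 12 \sqrt{3}\right) - 123} \left(-350\right) = 13 + \sqrt{-130 - 12 \sqrt{3}} \left(-350\right) = 13 - 350 \sqrt{-130 - 12 \sqrt{3}}$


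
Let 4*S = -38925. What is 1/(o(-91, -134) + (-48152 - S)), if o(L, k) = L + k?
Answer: -4/154583 ≈ -2.5876e-5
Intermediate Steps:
S = -38925/4 (S = (¼)*(-38925) = -38925/4 ≈ -9731.3)
1/(o(-91, -134) + (-48152 - S)) = 1/((-91 - 134) + (-48152 - 1*(-38925/4))) = 1/(-225 + (-48152 + 38925/4)) = 1/(-225 - 153683/4) = 1/(-154583/4) = -4/154583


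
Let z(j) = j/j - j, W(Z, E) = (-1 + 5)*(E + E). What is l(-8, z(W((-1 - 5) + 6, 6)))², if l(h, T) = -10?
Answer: 100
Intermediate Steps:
W(Z, E) = 8*E (W(Z, E) = 4*(2*E) = 8*E)
z(j) = 1 - j
l(-8, z(W((-1 - 5) + 6, 6)))² = (-10)² = 100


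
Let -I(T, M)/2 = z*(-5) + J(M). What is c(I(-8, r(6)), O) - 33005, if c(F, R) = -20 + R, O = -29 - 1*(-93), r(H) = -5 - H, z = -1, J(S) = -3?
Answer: -32961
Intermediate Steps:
I(T, M) = -4 (I(T, M) = -2*(-1*(-5) - 3) = -2*(5 - 3) = -2*2 = -4)
O = 64 (O = -29 + 93 = 64)
c(I(-8, r(6)), O) - 33005 = (-20 + 64) - 33005 = 44 - 33005 = -32961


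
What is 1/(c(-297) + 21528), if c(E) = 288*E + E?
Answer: -1/64305 ≈ -1.5551e-5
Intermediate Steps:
c(E) = 289*E
1/(c(-297) + 21528) = 1/(289*(-297) + 21528) = 1/(-85833 + 21528) = 1/(-64305) = -1/64305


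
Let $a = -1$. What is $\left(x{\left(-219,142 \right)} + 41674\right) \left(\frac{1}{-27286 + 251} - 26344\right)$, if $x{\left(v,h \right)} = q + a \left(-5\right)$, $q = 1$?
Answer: $- \frac{5936982901776}{5407} \approx -1.098 \cdot 10^{9}$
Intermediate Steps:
$x{\left(v,h \right)} = 6$ ($x{\left(v,h \right)} = 1 - -5 = 1 + 5 = 6$)
$\left(x{\left(-219,142 \right)} + 41674\right) \left(\frac{1}{-27286 + 251} - 26344\right) = \left(6 + 41674\right) \left(\frac{1}{-27286 + 251} - 26344\right) = 41680 \left(\frac{1}{-27035} - 26344\right) = 41680 \left(- \frac{1}{27035} - 26344\right) = 41680 \left(- \frac{712210041}{27035}\right) = - \frac{5936982901776}{5407}$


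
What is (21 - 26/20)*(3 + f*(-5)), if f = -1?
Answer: 788/5 ≈ 157.60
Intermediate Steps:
(21 - 26/20)*(3 + f*(-5)) = (21 - 26/20)*(3 - 1*(-5)) = (21 - 26*1/20)*(3 + 5) = (21 - 13/10)*8 = (197/10)*8 = 788/5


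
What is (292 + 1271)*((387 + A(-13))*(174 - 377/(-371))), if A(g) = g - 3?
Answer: 101487153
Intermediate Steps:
A(g) = -3 + g
(292 + 1271)*((387 + A(-13))*(174 - 377/(-371))) = (292 + 1271)*((387 + (-3 - 13))*(174 - 377/(-371))) = 1563*((387 - 16)*(174 - 377*(-1/371))) = 1563*(371*(174 + 377/371)) = 1563*(371*(64931/371)) = 1563*64931 = 101487153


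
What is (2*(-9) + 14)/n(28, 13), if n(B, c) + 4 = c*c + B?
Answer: -4/193 ≈ -0.020725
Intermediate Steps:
n(B, c) = -4 + B + c² (n(B, c) = -4 + (c*c + B) = -4 + (c² + B) = -4 + (B + c²) = -4 + B + c²)
(2*(-9) + 14)/n(28, 13) = (2*(-9) + 14)/(-4 + 28 + 13²) = (-18 + 14)/(-4 + 28 + 169) = -4/193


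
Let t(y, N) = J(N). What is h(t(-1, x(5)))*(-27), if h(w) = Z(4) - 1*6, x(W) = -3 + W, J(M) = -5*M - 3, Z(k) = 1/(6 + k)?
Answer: 1593/10 ≈ 159.30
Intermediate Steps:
J(M) = -3 - 5*M
t(y, N) = -3 - 5*N
h(w) = -59/10 (h(w) = 1/(6 + 4) - 1*6 = 1/10 - 6 = -59/10)
h(t(-1, x(5)))*(-27) = -59/10*(-27) = 1593/10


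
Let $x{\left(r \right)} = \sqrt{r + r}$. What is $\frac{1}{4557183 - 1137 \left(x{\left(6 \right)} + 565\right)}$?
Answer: $\frac{652463}{2554245212676} + \frac{379 \sqrt{3}}{2554245212676} \approx 2.557 \cdot 10^{-7}$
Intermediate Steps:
$x{\left(r \right)} = \sqrt{2} \sqrt{r}$ ($x{\left(r \right)} = \sqrt{2 r} = \sqrt{2} \sqrt{r}$)
$\frac{1}{4557183 - 1137 \left(x{\left(6 \right)} + 565\right)} = \frac{1}{4557183 - 1137 \left(\sqrt{2} \sqrt{6} + 565\right)} = \frac{1}{4557183 - 1137 \left(2 \sqrt{3} + 565\right)} = \frac{1}{4557183 - 1137 \left(565 + 2 \sqrt{3}\right)} = \frac{1}{4557183 - \left(642405 + 2274 \sqrt{3}\right)} = \frac{1}{3914778 - 2274 \sqrt{3}}$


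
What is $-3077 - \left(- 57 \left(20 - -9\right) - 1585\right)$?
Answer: $161$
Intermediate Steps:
$-3077 - \left(- 57 \left(20 - -9\right) - 1585\right) = -3077 - \left(- 57 \left(20 + 9\right) - 1585\right) = -3077 - \left(\left(-57\right) 29 - 1585\right) = -3077 - \left(-1653 - 1585\right) = -3077 - -3238 = -3077 + 3238 = 161$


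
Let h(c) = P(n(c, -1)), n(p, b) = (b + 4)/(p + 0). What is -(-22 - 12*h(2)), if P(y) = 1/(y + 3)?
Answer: 74/3 ≈ 24.667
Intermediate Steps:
n(p, b) = (4 + b)/p
P(y) = 1/(3 + y)
h(c) = 1/(3 + 3/c) (h(c) = 1/(3 + (4 - 1)/c) = 1/(3 + 3/c))
-(-22 - 12*h(2)) = -(-22 - 4*2/(1 + 2)) = -(-22 - 4*2/3) = -(-22 - 12*2/9) = -(-22 - 8/3) = -1*(-74/3) = 74/3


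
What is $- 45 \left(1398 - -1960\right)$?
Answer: $-151110$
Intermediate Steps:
$- 45 \left(1398 - -1960\right) = - 45 \left(1398 + 1960\right) = \left(-45\right) 3358 = -151110$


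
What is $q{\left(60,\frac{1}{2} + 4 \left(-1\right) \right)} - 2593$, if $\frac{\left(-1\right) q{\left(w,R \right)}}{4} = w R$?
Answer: $-1753$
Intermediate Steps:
$q{\left(w,R \right)} = - 4 R w$ ($q{\left(w,R \right)} = - 4 w R = - 4 R w$)
$q{\left(60,\frac{1}{2} + 4 \left(-1\right) \right)} - 2593 = \left(-4\right) \left(\frac{1}{2} + 4 \left(-1\right)\right) 60 - 2593 = \left(-4\right) \left(\frac{1}{2} - 4\right) 60 - 2593 = \left(-4\right) \left(- \frac{7}{2}\right) 60 - 2593 = 840 - 2593 = -1753$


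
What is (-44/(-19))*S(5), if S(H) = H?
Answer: 220/19 ≈ 11.579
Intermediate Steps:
(-44/(-19))*S(5) = -44/(-19)*5 = -44*(-1/19)*5 = (44/19)*5 = 220/19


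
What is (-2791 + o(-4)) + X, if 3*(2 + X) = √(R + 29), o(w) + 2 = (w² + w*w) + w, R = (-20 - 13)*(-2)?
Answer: -2767 + √95/3 ≈ -2763.8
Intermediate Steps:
R = 66 (R = -33*(-2) = 66)
o(w) = -2 + w + 2*w² (o(w) = -2 + ((w² + w*w) + w) = -2 + ((w² + w²) + w) = -2 + (2*w² + w) = -2 + (w + 2*w²) = -2 + w + 2*w²)
X = -2 + √95/3 (X = -2 + √(66 + 29)/3 = -2 + √95/3 ≈ 1.2489)
(-2791 + o(-4)) + X = (-2791 + (-2 - 4 + 2*(-4)²)) + (-2 + √95/3) = (-2791 + (-2 - 4 + 2*16)) + (-2 + √95/3) = (-2791 + (-2 - 4 + 32)) + (-2 + √95/3) = (-2791 + 26) + (-2 + √95/3) = -2765 + (-2 + √95/3) = -2767 + √95/3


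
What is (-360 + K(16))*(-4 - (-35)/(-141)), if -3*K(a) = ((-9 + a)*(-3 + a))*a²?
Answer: 14601224/423 ≈ 34518.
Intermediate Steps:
K(a) = -a²*(-9 + a)*(-3 + a)/3 (K(a) = -(-9 + a)*(-3 + a)*a²/3 = -a²*(-9 + a)*(-3 + a)/3)
(-360 + K(16))*(-4 - (-35)/(-141)) = (-360 + (⅓)*16²*(-27 - 1*16² + 12*16))*(-4 - (-35)/(-141)) = (-360 + (⅓)*256*(-27 - 1*256 + 192))*(-4 - (-35)*(-1)/141) = (-360 + (⅓)*256*(-27 - 256 + 192))*(-4 - 1*35/141) = (-360 + (⅓)*256*(-91))*(-4 - 35/141) = (-360 - 23296/3)*(-599/141) = -24376/3*(-599/141) = 14601224/423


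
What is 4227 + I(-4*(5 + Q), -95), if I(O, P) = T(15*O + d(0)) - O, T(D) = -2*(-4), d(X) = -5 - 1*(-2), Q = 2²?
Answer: 4271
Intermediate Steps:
Q = 4
d(X) = -3 (d(X) = -5 + 2 = -3)
T(D) = 8
I(O, P) = 8 - O
4227 + I(-4*(5 + Q), -95) = 4227 + (8 - (-4)*(5 + 4)) = 4227 + (8 - (-4)*9) = 4227 + (8 - 1*(-36)) = 4227 + (8 + 36) = 4227 + 44 = 4271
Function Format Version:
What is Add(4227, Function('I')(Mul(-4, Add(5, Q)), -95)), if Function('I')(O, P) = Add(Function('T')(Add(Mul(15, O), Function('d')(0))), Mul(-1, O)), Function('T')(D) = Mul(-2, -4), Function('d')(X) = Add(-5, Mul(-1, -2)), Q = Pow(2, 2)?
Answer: 4271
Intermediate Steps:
Q = 4
Function('d')(X) = -3 (Function('d')(X) = Add(-5, 2) = -3)
Function('T')(D) = 8
Function('I')(O, P) = Add(8, Mul(-1, O))
Add(4227, Function('I')(Mul(-4, Add(5, Q)), -95)) = Add(4227, Add(8, Mul(-1, Mul(-4, Add(5, 4))))) = Add(4227, Add(8, Mul(-1, Mul(-4, 9)))) = Add(4227, Add(8, Mul(-1, -36))) = Add(4227, Add(8, 36)) = Add(4227, 44) = 4271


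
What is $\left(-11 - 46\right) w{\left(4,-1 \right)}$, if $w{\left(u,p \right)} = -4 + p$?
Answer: $285$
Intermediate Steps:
$\left(-11 - 46\right) w{\left(4,-1 \right)} = \left(-11 - 46\right) \left(-4 - 1\right) = \left(-57\right) \left(-5\right) = 285$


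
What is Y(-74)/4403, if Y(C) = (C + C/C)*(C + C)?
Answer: 292/119 ≈ 2.4538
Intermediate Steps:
Y(C) = 2*C*(1 + C) (Y(C) = (C + 1)*(2*C) = (1 + C)*(2*C) = 2*C*(1 + C))
Y(-74)/4403 = (2*(-74)*(1 - 74))/4403 = (2*(-74)*(-73))*(1/4403) = 10804*(1/4403) = 292/119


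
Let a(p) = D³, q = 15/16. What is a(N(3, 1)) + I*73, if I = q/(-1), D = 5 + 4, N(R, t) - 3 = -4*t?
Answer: 10569/16 ≈ 660.56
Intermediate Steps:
N(R, t) = 3 - 4*t
q = 15/16 (q = 15*(1/16) = 15/16 ≈ 0.93750)
D = 9
I = -15/16 (I = (15/16)/(-1) = (15/16)*(-1) = -15/16 ≈ -0.93750)
a(p) = 729 (a(p) = 9³ = 729)
a(N(3, 1)) + I*73 = 729 - 15/16*73 = 729 - 1095/16 = 10569/16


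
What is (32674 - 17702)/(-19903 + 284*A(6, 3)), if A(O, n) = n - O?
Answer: -14972/20755 ≈ -0.72137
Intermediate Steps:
(32674 - 17702)/(-19903 + 284*A(6, 3)) = (32674 - 17702)/(-19903 + 284*(3 - 1*6)) = 14972/(-19903 + 284*(3 - 6)) = 14972/(-19903 + 284*(-3)) = 14972/(-19903 - 852) = 14972/(-20755) = 14972*(-1/20755) = -14972/20755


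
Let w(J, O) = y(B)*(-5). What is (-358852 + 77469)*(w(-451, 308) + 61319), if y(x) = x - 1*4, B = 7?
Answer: -17249903432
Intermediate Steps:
y(x) = -4 + x (y(x) = x - 4 = -4 + x)
w(J, O) = -15 (w(J, O) = (-4 + 7)*(-5) = 3*(-5) = -15)
(-358852 + 77469)*(w(-451, 308) + 61319) = (-358852 + 77469)*(-15 + 61319) = -281383*61304 = -17249903432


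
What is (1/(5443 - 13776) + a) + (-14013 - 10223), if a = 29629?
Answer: 44939868/8333 ≈ 5393.0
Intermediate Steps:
(1/(5443 - 13776) + a) + (-14013 - 10223) = (1/(5443 - 13776) + 29629) + (-14013 - 10223) = (1/(-8333) + 29629) - 24236 = (-1/8333 + 29629) - 24236 = 246898456/8333 - 24236 = 44939868/8333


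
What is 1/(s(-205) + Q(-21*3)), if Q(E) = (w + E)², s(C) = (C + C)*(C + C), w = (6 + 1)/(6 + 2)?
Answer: 64/11005409 ≈ 5.8153e-6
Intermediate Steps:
w = 7/8 ≈ 0.87500
s(C) = 4*C² (s(C) = (2*C)*(2*C) = 4*C²)
Q(E) = (7/8 + E)²
1/(s(-205) + Q(-21*3)) = 1/(4*(-205)² + (7 + 8*(-21*3))²/64) = 1/(4*42025 + (7 + 8*(-63))²/64) = 1/(168100 + (7 - 504)²/64) = 1/(168100 + (1/64)*(-497)²) = 1/(168100 + (1/64)*247009) = 1/(168100 + 247009/64) = 1/(11005409/64) = 64/11005409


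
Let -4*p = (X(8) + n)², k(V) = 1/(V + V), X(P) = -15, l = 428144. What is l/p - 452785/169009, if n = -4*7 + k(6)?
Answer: -41799558936121/44825412025 ≈ -932.50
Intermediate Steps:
k(V) = 1/(2*V)
n = -335/12 (n = -4*7 + (½)/6 = -28 + (½)*(⅙) = -28 + 1/12 = -335/12 ≈ -27.917)
p = -265225/576 (p = -(-15 - 335/12)²/4 = -(-515/12)²/4 = -¼*265225/144 = -265225/576 ≈ -460.46)
l/p - 452785/169009 = 428144/(-265225/576) - 452785/169009 = 428144*(-576/265225) - 452785*1/169009 = -246610944/265225 - 452785/169009 = -41799558936121/44825412025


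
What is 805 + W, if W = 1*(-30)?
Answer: 775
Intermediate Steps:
W = -30
805 + W = 805 - 30 = 775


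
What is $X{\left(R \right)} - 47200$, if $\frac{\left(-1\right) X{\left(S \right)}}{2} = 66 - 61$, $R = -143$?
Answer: $-47210$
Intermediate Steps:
$X{\left(S \right)} = -10$ ($X{\left(S \right)} = - 2 \left(66 - 61\right) = \left(-2\right) 5 = -10$)
$X{\left(R \right)} - 47200 = -10 - 47200 = -47210$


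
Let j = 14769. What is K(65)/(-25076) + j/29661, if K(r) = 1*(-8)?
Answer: 30882061/61981603 ≈ 0.49825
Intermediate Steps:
K(r) = -8
K(65)/(-25076) + j/29661 = -8/(-25076) + 14769/29661 = -8*(-1/25076) + 14769*(1/29661) = 2/6269 + 4923/9887 = 30882061/61981603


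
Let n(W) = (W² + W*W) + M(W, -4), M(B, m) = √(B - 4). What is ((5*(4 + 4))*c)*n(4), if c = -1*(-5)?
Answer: 6400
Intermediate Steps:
M(B, m) = √(-4 + B)
c = 5
n(W) = √(-4 + W) + 2*W² (n(W) = (W² + W*W) + √(-4 + W) = (W² + W²) + √(-4 + W) = 2*W² + √(-4 + W) = √(-4 + W) + 2*W²)
((5*(4 + 4))*c)*n(4) = ((5*(4 + 4))*5)*(√(-4 + 4) + 2*4²) = ((5*8)*5)*(√0 + 2*16) = (40*5)*(0 + 32) = 200*32 = 6400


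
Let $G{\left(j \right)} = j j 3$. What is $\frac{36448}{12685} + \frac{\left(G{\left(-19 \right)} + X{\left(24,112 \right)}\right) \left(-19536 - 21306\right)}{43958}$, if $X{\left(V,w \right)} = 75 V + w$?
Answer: $- \frac{775024862483}{278803615} \approx -2779.8$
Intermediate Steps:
$G{\left(j \right)} = 3 j^{2}$ ($G{\left(j \right)} = j^{2} \cdot 3 = 3 j^{2}$)
$X{\left(V,w \right)} = w + 75 V$
$\frac{36448}{12685} + \frac{\left(G{\left(-19 \right)} + X{\left(24,112 \right)}\right) \left(-19536 - 21306\right)}{43958} = \frac{36448}{12685} + \frac{\left(3 \left(-19\right)^{2} + \left(112 + 75 \cdot 24\right)\right) \left(-19536 - 21306\right)}{43958} = 36448 \cdot \frac{1}{12685} + \left(3 \cdot 361 + \left(112 + 1800\right)\right) \left(-40842\right) \frac{1}{43958} = \frac{36448}{12685} + \left(1083 + 1912\right) \left(-40842\right) \frac{1}{43958} = \frac{36448}{12685} + 2995 \left(-40842\right) \frac{1}{43958} = \frac{36448}{12685} - \frac{61160895}{21979} = - \frac{775024862483}{278803615}$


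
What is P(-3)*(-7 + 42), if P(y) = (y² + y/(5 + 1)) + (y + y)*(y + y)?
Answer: 3115/2 ≈ 1557.5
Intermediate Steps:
P(y) = 5*y² + y/6 (P(y) = (y² + y/6) + (2*y)*(2*y) = (y² + y/6) + 4*y² = 5*y² + y/6)
P(-3)*(-7 + 42) = ((⅙)*(-3)*(1 + 30*(-3)))*(-7 + 42) = ((⅙)*(-3)*(1 - 90))*35 = ((⅙)*(-3)*(-89))*35 = (89/2)*35 = 3115/2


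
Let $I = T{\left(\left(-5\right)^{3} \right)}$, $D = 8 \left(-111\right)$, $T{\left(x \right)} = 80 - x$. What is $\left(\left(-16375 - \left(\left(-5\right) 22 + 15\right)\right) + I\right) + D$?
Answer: $-16963$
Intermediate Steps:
$D = -888$
$I = 205$ ($I = 80 - \left(-5\right)^{3} = 80 - -125 = 80 + 125 = 205$)
$\left(\left(-16375 - \left(\left(-5\right) 22 + 15\right)\right) + I\right) + D = \left(\left(-16375 - \left(\left(-5\right) 22 + 15\right)\right) + 205\right) - 888 = \left(\left(-16375 - \left(-110 + 15\right)\right) + 205\right) - 888 = \left(\left(-16375 - -95\right) + 205\right) - 888 = \left(\left(-16375 + 95\right) + 205\right) - 888 = \left(-16280 + 205\right) - 888 = -16075 - 888 = -16963$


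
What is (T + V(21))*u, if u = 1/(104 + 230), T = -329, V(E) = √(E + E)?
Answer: -329/334 + √42/334 ≈ -0.96563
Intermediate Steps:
V(E) = √2*√E (V(E) = √(2*E) = √2*√E)
u = 1/334 ≈ 0.0029940
(T + V(21))*u = (-329 + √2*√21)*(1/334) = (-329 + √42)*(1/334) = -329/334 + √42/334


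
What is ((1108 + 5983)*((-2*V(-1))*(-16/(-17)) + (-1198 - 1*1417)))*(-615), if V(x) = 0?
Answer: 11403923475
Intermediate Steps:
((1108 + 5983)*((-2*V(-1))*(-16/(-17)) + (-1198 - 1*1417)))*(-615) = ((1108 + 5983)*((-2*0)*(-16/(-17)) + (-1198 - 1*1417)))*(-615) = (7091*(0*(-16*(-1/17)) + (-1198 - 1417)))*(-615) = (7091*(0*(16/17) - 2615))*(-615) = (7091*(0 - 2615))*(-615) = (7091*(-2615))*(-615) = -18542965*(-615) = 11403923475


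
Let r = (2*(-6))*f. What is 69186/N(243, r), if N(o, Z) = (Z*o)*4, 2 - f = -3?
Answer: -11531/9720 ≈ -1.1863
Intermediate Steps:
f = 5 (f = 2 - 1*(-3) = 2 + 3 = 5)
r = -60 (r = (2*(-6))*5 = -12*5 = -60)
N(o, Z) = 4*Z*o
69186/N(243, r) = 69186/((4*(-60)*243)) = 69186/(-58320) = 69186*(-1/58320) = -11531/9720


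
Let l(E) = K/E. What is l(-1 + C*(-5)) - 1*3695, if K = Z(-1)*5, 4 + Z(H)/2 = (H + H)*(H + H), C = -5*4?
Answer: -3695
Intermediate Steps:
C = -20
Z(H) = -8 + 8*H² (Z(H) = -8 + 2*((H + H)*(H + H)) = -8 + 2*((2*H)*(2*H)) = -8 + 2*(4*H²) = -8 + 8*H²)
K = 0 (K = (-8 + 8*(-1)²)*5 = (-8 + 8*1)*5 = (-8 + 8)*5 = 0*5 = 0)
l(E) = 0 (l(E) = 0/E = 0)
l(-1 + C*(-5)) - 1*3695 = 0 - 1*3695 = 0 - 3695 = -3695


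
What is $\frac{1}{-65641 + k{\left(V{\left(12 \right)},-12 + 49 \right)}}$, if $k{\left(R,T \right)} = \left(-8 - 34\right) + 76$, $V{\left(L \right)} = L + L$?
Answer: $- \frac{1}{65607} \approx -1.5242 \cdot 10^{-5}$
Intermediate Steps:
$V{\left(L \right)} = 2 L$
$k{\left(R,T \right)} = 34$ ($k{\left(R,T \right)} = -42 + 76 = 34$)
$\frac{1}{-65641 + k{\left(V{\left(12 \right)},-12 + 49 \right)}} = \frac{1}{-65641 + 34} = \frac{1}{-65607} = - \frac{1}{65607}$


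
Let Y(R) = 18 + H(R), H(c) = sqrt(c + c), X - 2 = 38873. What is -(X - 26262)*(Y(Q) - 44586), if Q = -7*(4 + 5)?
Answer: 562136184 - 37839*I*sqrt(14) ≈ 5.6214e+8 - 1.4158e+5*I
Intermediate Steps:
X = 38875 (X = 2 + 38873 = 38875)
H(c) = sqrt(2)*sqrt(c) (H(c) = sqrt(2*c) = sqrt(2)*sqrt(c))
Q = -63 (Q = -7*9 = -63)
Y(R) = 18 + sqrt(2)*sqrt(R)
-(X - 26262)*(Y(Q) - 44586) = -(38875 - 26262)*((18 + sqrt(2)*sqrt(-63)) - 44586) = -12613*((18 + sqrt(2)*(3*I*sqrt(7))) - 44586) = -12613*((18 + 3*I*sqrt(14)) - 44586) = -12613*(-44568 + 3*I*sqrt(14)) = -(-562136184 + 37839*I*sqrt(14)) = 562136184 - 37839*I*sqrt(14)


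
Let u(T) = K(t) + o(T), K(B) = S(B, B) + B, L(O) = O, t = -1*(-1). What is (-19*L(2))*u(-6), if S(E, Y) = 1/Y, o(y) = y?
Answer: 152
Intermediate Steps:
t = 1
K(B) = B + 1/B (K(B) = 1/B + B = B + 1/B)
u(T) = 2 + T (u(T) = (1 + 1/1) + T = (1 + 1) + T = 2 + T)
(-19*L(2))*u(-6) = (-19*2)*(2 - 6) = -38*(-4) = 152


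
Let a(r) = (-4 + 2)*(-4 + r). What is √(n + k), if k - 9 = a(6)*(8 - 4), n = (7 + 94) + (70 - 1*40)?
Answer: 2*√31 ≈ 11.136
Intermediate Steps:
a(r) = 8 - 2*r (a(r) = -2*(-4 + r) = 8 - 2*r)
n = 131 (n = 101 + (70 - 40) = 101 + 30 = 131)
k = -7 (k = 9 + (8 - 2*6)*(8 - 4) = 9 + (8 - 12)*4 = 9 - 4*4 = 9 - 16 = -7)
√(n + k) = √(131 - 7) = √124 = 2*√31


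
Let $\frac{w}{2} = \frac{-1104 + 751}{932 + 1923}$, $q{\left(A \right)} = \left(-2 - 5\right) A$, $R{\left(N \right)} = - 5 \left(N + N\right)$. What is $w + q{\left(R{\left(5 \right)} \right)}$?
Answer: $\frac{998544}{2855} \approx 349.75$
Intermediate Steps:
$R{\left(N \right)} = - 10 N$ ($R{\left(N \right)} = - 5 \cdot 2 N = - 10 N$)
$q{\left(A \right)} = - 7 A$
$w = - \frac{706}{2855}$ ($w = 2 \frac{-1104 + 751}{932 + 1923} = 2 \left(- \frac{353}{2855}\right) = - \frac{706}{2855} \approx -0.24729$)
$w + q{\left(R{\left(5 \right)} \right)} = - \frac{706}{2855} - 7 \left(\left(-10\right) 5\right) = - \frac{706}{2855} - -350 = - \frac{706}{2855} + 350 = \frac{998544}{2855}$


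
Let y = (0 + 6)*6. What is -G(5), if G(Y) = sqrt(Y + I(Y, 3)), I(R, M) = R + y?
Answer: -sqrt(46) ≈ -6.7823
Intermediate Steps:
y = 36 (y = 6*6 = 36)
I(R, M) = 36 + R (I(R, M) = R + 36 = 36 + R)
G(Y) = sqrt(36 + 2*Y) (G(Y) = sqrt(Y + (36 + Y)) = sqrt(36 + 2*Y))
-G(5) = -sqrt(36 + 2*5) = -sqrt(36 + 10) = -sqrt(46)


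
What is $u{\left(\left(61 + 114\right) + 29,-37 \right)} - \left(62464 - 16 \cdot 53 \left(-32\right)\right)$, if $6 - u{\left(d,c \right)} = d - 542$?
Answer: $-89256$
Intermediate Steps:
$u{\left(d,c \right)} = 548 - d$ ($u{\left(d,c \right)} = 6 - \left(d - 542\right) = 6 - \left(-542 + d\right) = 548 - d$)
$u{\left(\left(61 + 114\right) + 29,-37 \right)} - \left(62464 - 16 \cdot 53 \left(-32\right)\right) = \left(548 - \left(\left(61 + 114\right) + 29\right)\right) - \left(62464 - 16 \cdot 53 \left(-32\right)\right) = \left(548 - \left(175 + 29\right)\right) - \left(62464 - 848 \left(-32\right)\right) = \left(548 - 204\right) - \left(62464 - -27136\right) = \left(548 - 204\right) - \left(62464 + 27136\right) = 344 - 89600 = -89256$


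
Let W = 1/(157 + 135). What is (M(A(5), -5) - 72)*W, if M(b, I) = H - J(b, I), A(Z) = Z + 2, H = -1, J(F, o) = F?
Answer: -20/73 ≈ -0.27397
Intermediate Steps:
A(Z) = 2 + Z
M(b, I) = -1 - b
W = 1/292 ≈ 0.0034247
(M(A(5), -5) - 72)*W = ((-1 - (2 + 5)) - 72)*(1/292) = ((-1 - 1*7) - 72)*(1/292) = ((-1 - 7) - 72)*(1/292) = (-8 - 72)*(1/292) = -80*1/292 = -20/73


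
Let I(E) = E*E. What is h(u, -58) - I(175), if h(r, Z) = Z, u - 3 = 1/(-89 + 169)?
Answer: -30683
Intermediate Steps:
I(E) = E**2
u = 241/80 (u = 3 + 1/(-89 + 169) = 3 + 1/80 = 241/80 ≈ 3.0125)
h(u, -58) - I(175) = -58 - 1*175**2 = -58 - 1*30625 = -58 - 30625 = -30683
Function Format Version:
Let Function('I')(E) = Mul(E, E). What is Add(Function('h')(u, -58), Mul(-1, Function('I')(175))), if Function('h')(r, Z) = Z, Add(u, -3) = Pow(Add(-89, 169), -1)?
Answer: -30683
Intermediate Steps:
Function('I')(E) = Pow(E, 2)
u = Rational(241, 80) (u = Add(3, Pow(Add(-89, 169), -1)) = Add(3, Pow(80, -1)) = Add(3, Rational(1, 80)) = Rational(241, 80) ≈ 3.0125)
Add(Function('h')(u, -58), Mul(-1, Function('I')(175))) = Add(-58, Mul(-1, Pow(175, 2))) = Add(-58, Mul(-1, 30625)) = Add(-58, -30625) = -30683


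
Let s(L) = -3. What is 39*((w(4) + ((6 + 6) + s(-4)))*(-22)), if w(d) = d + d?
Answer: -14586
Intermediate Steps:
w(d) = 2*d
39*((w(4) + ((6 + 6) + s(-4)))*(-22)) = 39*((2*4 + ((6 + 6) - 3))*(-22)) = 39*((8 + (12 - 3))*(-22)) = 39*((8 + 9)*(-22)) = 39*(17*(-22)) = 39*(-374) = -14586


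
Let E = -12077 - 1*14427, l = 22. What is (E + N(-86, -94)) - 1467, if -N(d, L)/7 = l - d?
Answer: -28727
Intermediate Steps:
E = -26504 (E = -12077 - 14427 = -26504)
N(d, L) = -154 + 7*d (N(d, L) = -7*(22 - d) = -154 + 7*d)
(E + N(-86, -94)) - 1467 = (-26504 + (-154 + 7*(-86))) - 1467 = (-26504 + (-154 - 602)) - 1467 = (-26504 - 756) - 1467 = -27260 - 1467 = -28727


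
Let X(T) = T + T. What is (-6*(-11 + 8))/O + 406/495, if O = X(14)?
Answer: 10139/6930 ≈ 1.4631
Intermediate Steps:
X(T) = 2*T
O = 28 (O = 2*14 = 28)
(-6*(-11 + 8))/O + 406/495 = -6*(-11 + 8)/28 + 406/495 = -6*(-3)*(1/28) + 406*(1/495) = 18*(1/28) + 406/495 = 9/14 + 406/495 = 10139/6930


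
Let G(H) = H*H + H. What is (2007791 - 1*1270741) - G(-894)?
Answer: -61292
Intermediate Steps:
G(H) = H + H² (G(H) = H² + H = H + H²)
(2007791 - 1*1270741) - G(-894) = (2007791 - 1*1270741) - (-894)*(1 - 894) = (2007791 - 1270741) - (-894)*(-893) = 737050 - 1*798342 = 737050 - 798342 = -61292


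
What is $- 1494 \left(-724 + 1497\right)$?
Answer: $-1154862$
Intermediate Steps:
$- 1494 \left(-724 + 1497\right) = \left(-1494\right) 773 = -1154862$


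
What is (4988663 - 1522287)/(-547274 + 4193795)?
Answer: 3466376/3646521 ≈ 0.95060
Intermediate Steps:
(4988663 - 1522287)/(-547274 + 4193795) = 3466376/3646521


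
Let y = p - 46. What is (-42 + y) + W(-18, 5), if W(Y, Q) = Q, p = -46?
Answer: -129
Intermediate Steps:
y = -92 (y = -46 - 46 = -92)
(-42 + y) + W(-18, 5) = (-42 - 92) + 5 = -134 + 5 = -129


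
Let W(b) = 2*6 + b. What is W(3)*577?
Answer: 8655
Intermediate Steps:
W(b) = 12 + b
W(3)*577 = (12 + 3)*577 = 15*577 = 8655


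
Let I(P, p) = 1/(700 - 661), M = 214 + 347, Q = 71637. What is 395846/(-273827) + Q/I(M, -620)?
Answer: 765029251315/273827 ≈ 2.7938e+6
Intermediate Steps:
M = 561
I(P, p) = 1/39
395846/(-273827) + Q/I(M, -620) = 395846/(-273827) + 71637/(1/39) = 395846*(-1/273827) + 71637*39 = -395846/273827 + 2793843 = 765029251315/273827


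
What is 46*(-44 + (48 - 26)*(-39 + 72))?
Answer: 31372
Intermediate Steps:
46*(-44 + (48 - 26)*(-39 + 72)) = 46*(-44 + 22*33) = 46*(-44 + 726) = 46*682 = 31372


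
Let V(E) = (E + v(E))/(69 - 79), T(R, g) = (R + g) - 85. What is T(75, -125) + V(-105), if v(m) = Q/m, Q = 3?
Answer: -21787/175 ≈ -124.50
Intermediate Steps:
T(R, g) = -85 + R + g
v(m) = 3/m
V(E) = -3/(10*E) - E/10 (V(E) = (E + 3/E)/(69 - 79) = (E + 3/E)/(-10) = (E + 3/E)*(-1/10) = -3/(10*E) - E/10)
T(75, -125) + V(-105) = (-85 + 75 - 125) + (1/10)*(-3 - 1*(-105)**2)/(-105) = -135 + (1/10)*(-1/105)*(-3 - 1*11025) = -135 + (1/10)*(-1/105)*(-3 - 11025) = -135 + (1/10)*(-1/105)*(-11028) = -135 + 1838/175 = -21787/175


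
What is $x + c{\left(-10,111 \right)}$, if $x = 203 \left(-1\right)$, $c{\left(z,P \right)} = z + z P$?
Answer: $-1323$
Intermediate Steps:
$c{\left(z,P \right)} = z + P z$
$x = -203$
$x + c{\left(-10,111 \right)} = -203 - 10 \left(1 + 111\right) = -203 - 1120 = -1323$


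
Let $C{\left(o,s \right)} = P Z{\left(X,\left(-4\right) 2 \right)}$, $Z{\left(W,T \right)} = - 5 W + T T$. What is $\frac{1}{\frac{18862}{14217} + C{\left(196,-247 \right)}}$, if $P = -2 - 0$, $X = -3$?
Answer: $- \frac{14217}{2227424} \approx -0.0063827$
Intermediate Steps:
$Z{\left(W,T \right)} = T^{2} - 5 W$ ($Z{\left(W,T \right)} = - 5 W + T^{2} = T^{2} - 5 W$)
$P = -2$ ($P = -2 + 0 = -2$)
$C{\left(o,s \right)} = -158$ ($C{\left(o,s \right)} = - 2 \left(\left(\left(-4\right) 2\right)^{2} - -15\right) = - 2 \left(\left(-8\right)^{2} + 15\right) = - 2 \left(64 + 15\right) = \left(-2\right) 79 = -158$)
$\frac{1}{\frac{18862}{14217} + C{\left(196,-247 \right)}} = \frac{1}{\frac{18862}{14217} - 158} = \frac{1}{- \frac{2227424}{14217}} = - \frac{14217}{2227424}$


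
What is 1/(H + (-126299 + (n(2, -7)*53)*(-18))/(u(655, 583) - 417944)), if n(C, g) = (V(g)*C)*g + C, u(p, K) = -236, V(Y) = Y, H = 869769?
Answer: 418180/363720222119 ≈ 1.1497e-6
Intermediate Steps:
n(C, g) = C + C*g² (n(C, g) = (g*C)*g + C = (C*g)*g + C = C*g² + C = C + C*g²)
1/(H + (-126299 + (n(2, -7)*53)*(-18))/(u(655, 583) - 417944)) = 1/(869769 + (-126299 + ((2*(1 + (-7)²))*53)*(-18))/(-236 - 417944)) = 1/(869769 + (-126299 + ((2*(1 + 49))*53)*(-18))/(-418180)) = 1/(869769 + (-126299 + ((2*50)*53)*(-18))*(-1/418180)) = 1/(869769 + (-126299 + (100*53)*(-18))*(-1/418180)) = 1/(869769 + (-126299 + 5300*(-18))*(-1/418180)) = 1/(869769 + (-126299 - 95400)*(-1/418180)) = 1/(869769 - 221699*(-1/418180)) = 1/(869769 + 221699/418180) = 1/(363720222119/418180) = 418180/363720222119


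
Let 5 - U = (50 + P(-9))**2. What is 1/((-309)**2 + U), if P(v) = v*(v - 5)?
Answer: 1/64510 ≈ 1.5501e-5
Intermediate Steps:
P(v) = v*(-5 + v)
U = -30971 (U = 5 - (50 - 9*(-5 - 9))**2 = 5 - (50 - 9*(-14))**2 = 5 - (50 + 126)**2 = 5 - 1*176**2 = 5 - 1*30976 = 5 - 30976 = -30971)
1/((-309)**2 + U) = 1/((-309)**2 - 30971) = 1/(95481 - 30971) = 1/64510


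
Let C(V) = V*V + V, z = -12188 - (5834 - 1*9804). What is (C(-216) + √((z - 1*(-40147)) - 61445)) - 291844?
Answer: -245404 + 2*I*√7379 ≈ -2.454e+5 + 171.8*I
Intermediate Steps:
z = -8218 (z = -12188 - (5834 - 9804) = -12188 - 1*(-3970) = -12188 + 3970 = -8218)
C(V) = V + V² (C(V) = V² + V = V + V²)
(C(-216) + √((z - 1*(-40147)) - 61445)) - 291844 = (-216*(1 - 216) + √((-8218 - 1*(-40147)) - 61445)) - 291844 = (-216*(-215) + √((-8218 + 40147) - 61445)) - 291844 = (46440 + √(31929 - 61445)) - 291844 = (46440 + √(-29516)) - 291844 = (46440 + 2*I*√7379) - 291844 = -245404 + 2*I*√7379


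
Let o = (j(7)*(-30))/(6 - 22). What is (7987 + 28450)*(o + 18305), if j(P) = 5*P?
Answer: 5354963705/8 ≈ 6.6937e+8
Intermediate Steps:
o = 525/8 (o = ((5*7)*(-30))/(6 - 22) = (35*(-30))/(-16) = -1050*(-1/16) = 525/8 ≈ 65.625)
(7987 + 28450)*(o + 18305) = (7987 + 28450)*(525/8 + 18305) = 36437*(146965/8) = 5354963705/8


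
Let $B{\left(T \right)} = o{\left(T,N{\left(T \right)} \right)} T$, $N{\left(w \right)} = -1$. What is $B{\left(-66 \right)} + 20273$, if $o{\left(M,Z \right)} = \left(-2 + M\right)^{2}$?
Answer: $-284911$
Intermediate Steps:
$B{\left(T \right)} = T \left(-2 + T\right)^{2}$ ($B{\left(T \right)} = \left(-2 + T\right)^{2} T = T \left(-2 + T\right)^{2}$)
$B{\left(-66 \right)} + 20273 = - 66 \left(-2 - 66\right)^{2} + 20273 = - 66 \left(-68\right)^{2} + 20273 = \left(-66\right) 4624 + 20273 = -305184 + 20273 = -284911$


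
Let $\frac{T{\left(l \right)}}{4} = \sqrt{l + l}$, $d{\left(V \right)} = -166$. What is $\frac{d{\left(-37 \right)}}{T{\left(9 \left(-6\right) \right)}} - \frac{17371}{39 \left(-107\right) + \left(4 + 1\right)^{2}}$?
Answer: $\frac{17371}{4148} + \frac{83 i \sqrt{3}}{36} \approx 4.1878 + 3.9933 i$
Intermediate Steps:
$T{\left(l \right)} = 4 \sqrt{2} \sqrt{l}$ ($T{\left(l \right)} = 4 \sqrt{l + l} = 4 \sqrt{2 l} = 4 \sqrt{2} \sqrt{l}$)
$\frac{d{\left(-37 \right)}}{T{\left(9 \left(-6\right) \right)}} - \frac{17371}{39 \left(-107\right) + \left(4 + 1\right)^{2}} = - \frac{166}{4 \sqrt{2} \sqrt{9 \left(-6\right)}} - \frac{17371}{39 \left(-107\right) + \left(4 + 1\right)^{2}} = - \frac{166}{4 \sqrt{2} \sqrt{-54}} - \frac{17371}{-4173 + 5^{2}} = - \frac{166}{4 \sqrt{2} \cdot 3 i \sqrt{6}} - \frac{17371}{-4173 + 25} = - \frac{166}{24 i \sqrt{3}} - \frac{17371}{-4148} = - 166 \left(- \frac{i \sqrt{3}}{72}\right) - - \frac{17371}{4148} = \frac{83 i \sqrt{3}}{36} + \frac{17371}{4148} = \frac{17371}{4148} + \frac{83 i \sqrt{3}}{36}$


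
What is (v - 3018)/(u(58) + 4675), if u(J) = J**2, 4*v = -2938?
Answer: -7505/16078 ≈ -0.46679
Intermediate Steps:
v = -1469/2 (v = (1/4)*(-2938) = -1469/2 ≈ -734.50)
(v - 3018)/(u(58) + 4675) = (-1469/2 - 3018)/(58**2 + 4675) = -7505/(2*(3364 + 4675)) = -7505/2/8039 = -7505/2*1/8039 = -7505/16078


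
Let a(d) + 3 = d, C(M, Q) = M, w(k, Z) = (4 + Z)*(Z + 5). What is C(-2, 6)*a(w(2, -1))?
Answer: -18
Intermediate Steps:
w(k, Z) = (4 + Z)*(5 + Z)
a(d) = -3 + d
C(-2, 6)*a(w(2, -1)) = -2*(-3 + (20 + (-1)**2 + 9*(-1))) = -2*(-3 + (20 + 1 - 9)) = -2*(-3 + 12) = -2*9 = -18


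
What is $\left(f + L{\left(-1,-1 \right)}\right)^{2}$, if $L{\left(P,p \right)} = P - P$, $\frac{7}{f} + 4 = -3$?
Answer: $1$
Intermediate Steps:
$f = -1$ ($f = \frac{7}{-4 - 3} = \frac{7}{-7} = 7 \left(- \frac{1}{7}\right) = -1$)
$L{\left(P,p \right)} = 0$
$\left(f + L{\left(-1,-1 \right)}\right)^{2} = \left(-1 + 0\right)^{2} = \left(-1\right)^{2} = 1$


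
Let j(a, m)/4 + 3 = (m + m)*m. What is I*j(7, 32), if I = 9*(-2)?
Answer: -147240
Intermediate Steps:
j(a, m) = -12 + 8*m**2 (j(a, m) = -12 + 4*((m + m)*m) = -12 + 4*((2*m)*m) = -12 + 4*(2*m**2) = -12 + 8*m**2)
I = -18
I*j(7, 32) = -18*(-12 + 8*32**2) = -18*(-12 + 8*1024) = -18*(-12 + 8192) = -18*8180 = -147240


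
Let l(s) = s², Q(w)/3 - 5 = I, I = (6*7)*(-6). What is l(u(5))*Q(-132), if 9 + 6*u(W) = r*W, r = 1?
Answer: -988/3 ≈ -329.33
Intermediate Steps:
u(W) = -3/2 + W/6 (u(W) = -3/2 + (1*W)/6 = -3/2 + W/6)
I = -252 (I = 42*(-6) = -252)
Q(w) = -741 (Q(w) = 15 + 3*(-252) = 15 - 756 = -741)
l(u(5))*Q(-132) = (-3/2 + (⅙)*5)²*(-741) = (-3/2 + ⅚)²*(-741) = (-⅔)²*(-741) = (4/9)*(-741) = -988/3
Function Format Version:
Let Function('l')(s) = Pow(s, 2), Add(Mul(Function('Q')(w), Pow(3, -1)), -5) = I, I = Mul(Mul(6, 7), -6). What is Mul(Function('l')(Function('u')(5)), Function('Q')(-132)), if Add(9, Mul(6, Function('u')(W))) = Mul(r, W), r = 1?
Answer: Rational(-988, 3) ≈ -329.33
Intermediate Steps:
Function('u')(W) = Add(Rational(-3, 2), Mul(Rational(1, 6), W)) (Function('u')(W) = Add(Rational(-3, 2), Mul(Rational(1, 6), Mul(1, W))) = Add(Rational(-3, 2), Mul(Rational(1, 6), W)))
I = -252 (I = Mul(42, -6) = -252)
Function('Q')(w) = -741 (Function('Q')(w) = Add(15, Mul(3, -252)) = Add(15, -756) = -741)
Mul(Function('l')(Function('u')(5)), Function('Q')(-132)) = Mul(Pow(Add(Rational(-3, 2), Mul(Rational(1, 6), 5)), 2), -741) = Mul(Pow(Add(Rational(-3, 2), Rational(5, 6)), 2), -741) = Mul(Pow(Rational(-2, 3), 2), -741) = Mul(Rational(4, 9), -741) = Rational(-988, 3)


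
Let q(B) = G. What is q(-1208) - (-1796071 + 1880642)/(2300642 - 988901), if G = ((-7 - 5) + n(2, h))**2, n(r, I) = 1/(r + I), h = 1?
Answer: 178457954/1311741 ≈ 136.05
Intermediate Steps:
n(r, I) = 1/(I + r)
G = 1225/9 (G = ((-7 - 5) + 1/(1 + 2))**2 = (-12 + 1/3)**2 = (-35/3)**2 = 1225/9 ≈ 136.11)
q(B) = 1225/9
q(-1208) - (-1796071 + 1880642)/(2300642 - 988901) = 1225/9 - (-1796071 + 1880642)/(2300642 - 988901) = 1225/9 - 84571/1311741 = 178457954/1311741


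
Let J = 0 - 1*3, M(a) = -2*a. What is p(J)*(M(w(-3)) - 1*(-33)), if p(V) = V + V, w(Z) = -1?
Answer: -210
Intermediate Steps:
J = -3 (J = 0 - 3 = -3)
p(V) = 2*V
p(J)*(M(w(-3)) - 1*(-33)) = (2*(-3))*(-2*(-1) - 1*(-33)) = -6*(2 + 33) = -6*35 = -210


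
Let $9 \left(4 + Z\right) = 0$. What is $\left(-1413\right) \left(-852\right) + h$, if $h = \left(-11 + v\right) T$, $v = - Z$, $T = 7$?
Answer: $1203827$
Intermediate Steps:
$Z = -4$ ($Z = -4 + \frac{1}{9} \cdot 0 = -4 + 0 = -4$)
$v = 4$ ($v = \left(-1\right) \left(-4\right) = 4$)
$h = -49$ ($h = \left(-11 + 4\right) 7 = \left(-7\right) 7 = -49$)
$\left(-1413\right) \left(-852\right) + h = \left(-1413\right) \left(-852\right) - 49 = 1203876 - 49 = 1203827$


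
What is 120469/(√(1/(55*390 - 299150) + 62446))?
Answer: 1204690*√48156662910623/17341254199 ≈ 482.08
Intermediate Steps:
120469/(√(1/(55*390 - 299150) + 62446)) = 120469/(√(1/(21450 - 299150) + 62446)) = 120469/(√(1/(-277700) + 62446)) = 120469/(√(-1/277700 + 62446)) = 120469/(√(17341254199/277700)) = 120469/((√48156662910623/27770)) = 120469*(10*√48156662910623/17341254199) = 1204690*√48156662910623/17341254199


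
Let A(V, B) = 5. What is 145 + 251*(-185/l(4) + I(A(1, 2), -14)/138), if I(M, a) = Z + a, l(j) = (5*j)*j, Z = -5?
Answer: -518875/1104 ≈ -470.00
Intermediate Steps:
l(j) = 5*j²
I(M, a) = -5 + a
145 + 251*(-185/l(4) + I(A(1, 2), -14)/138) = 145 + 251*(-185/(5*4²) + (-5 - 14)/138) = 145 + 251*(-185/(5*16) - 19*1/138) = 145 + 251*(-185/80 - 19/138) = 145 + 251*(-185*1/80 - 19/138) = 145 + 251*(-37/16 - 19/138) = 145 + 251*(-2705/1104) = 145 - 678955/1104 = -518875/1104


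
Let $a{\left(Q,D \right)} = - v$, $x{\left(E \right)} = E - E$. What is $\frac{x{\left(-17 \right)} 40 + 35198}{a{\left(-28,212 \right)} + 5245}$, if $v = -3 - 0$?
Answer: $\frac{17599}{2624} \approx 6.7069$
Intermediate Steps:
$x{\left(E \right)} = 0$
$v = -3$ ($v = -3 + 0 = -3$)
$a{\left(Q,D \right)} = 3$ ($a{\left(Q,D \right)} = \left(-1\right) \left(-3\right) = 3$)
$\frac{x{\left(-17 \right)} 40 + 35198}{a{\left(-28,212 \right)} + 5245} = \frac{0 \cdot 40 + 35198}{3 + 5245} = \frac{0 + 35198}{5248} = 35198 \cdot \frac{1}{5248} = \frac{17599}{2624}$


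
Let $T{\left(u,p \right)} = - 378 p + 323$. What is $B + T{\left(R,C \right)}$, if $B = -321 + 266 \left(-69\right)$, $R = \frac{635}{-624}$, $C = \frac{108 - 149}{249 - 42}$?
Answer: $- \frac{420374}{23} \approx -18277.0$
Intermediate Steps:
$C = - \frac{41}{207} \approx -0.19807$
$R = - \frac{635}{624}$ ($R = 635 \left(- \frac{1}{624}\right) = - \frac{635}{624} \approx -1.0176$)
$T{\left(u,p \right)} = 323 - 378 p$
$B = -18675$ ($B = -321 - 18354 = -18675$)
$B + T{\left(R,C \right)} = -18675 + \left(323 - - \frac{1722}{23}\right) = -18675 + \left(323 + \frac{1722}{23}\right) = -18675 + \frac{9151}{23} = - \frac{420374}{23}$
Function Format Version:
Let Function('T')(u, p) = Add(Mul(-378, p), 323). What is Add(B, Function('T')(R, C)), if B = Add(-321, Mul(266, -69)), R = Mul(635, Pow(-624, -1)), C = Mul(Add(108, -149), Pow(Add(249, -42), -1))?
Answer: Rational(-420374, 23) ≈ -18277.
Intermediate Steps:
C = Rational(-41, 207) (C = Mul(-41, Pow(207, -1)) = Mul(-41, Rational(1, 207)) = Rational(-41, 207) ≈ -0.19807)
R = Rational(-635, 624) (R = Mul(635, Rational(-1, 624)) = Rational(-635, 624) ≈ -1.0176)
Function('T')(u, p) = Add(323, Mul(-378, p))
B = -18675 (B = Add(-321, -18354) = -18675)
Add(B, Function('T')(R, C)) = Add(-18675, Add(323, Mul(-378, Rational(-41, 207)))) = Add(-18675, Add(323, Rational(1722, 23))) = Add(-18675, Rational(9151, 23)) = Rational(-420374, 23)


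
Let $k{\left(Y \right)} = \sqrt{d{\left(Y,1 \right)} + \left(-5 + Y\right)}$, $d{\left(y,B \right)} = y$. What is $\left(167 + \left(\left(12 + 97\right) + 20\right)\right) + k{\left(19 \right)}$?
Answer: $296 + \sqrt{33} \approx 301.74$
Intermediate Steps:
$k{\left(Y \right)} = \sqrt{-5 + 2 Y}$ ($k{\left(Y \right)} = \sqrt{Y + \left(-5 + Y\right)} = \sqrt{-5 + 2 Y}$)
$\left(167 + \left(\left(12 + 97\right) + 20\right)\right) + k{\left(19 \right)} = \left(167 + \left(\left(12 + 97\right) + 20\right)\right) + \sqrt{-5 + 2 \cdot 19} = \left(167 + \left(109 + 20\right)\right) + \sqrt{-5 + 38} = \left(167 + 129\right) + \sqrt{33} = 296 + \sqrt{33}$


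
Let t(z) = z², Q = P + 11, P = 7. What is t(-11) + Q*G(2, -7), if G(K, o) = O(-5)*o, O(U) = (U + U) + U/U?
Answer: 1255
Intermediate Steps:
O(U) = 1 + 2*U (O(U) = 2*U + 1 = 1 + 2*U)
G(K, o) = -9*o (G(K, o) = (1 + 2*(-5))*o = (1 - 10)*o = -9*o)
Q = 18 (Q = 7 + 11 = 18)
t(-11) + Q*G(2, -7) = (-11)² + 18*(-9*(-7)) = 121 + 18*63 = 121 + 1134 = 1255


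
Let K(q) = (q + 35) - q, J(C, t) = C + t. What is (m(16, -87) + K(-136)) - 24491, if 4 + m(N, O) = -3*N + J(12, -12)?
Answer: -24508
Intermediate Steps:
m(N, O) = -4 - 3*N (m(N, O) = -4 + (-3*N + (12 - 12)) = -4 + (-3*N + 0) = -4 - 3*N)
K(q) = 35 (K(q) = (35 + q) - q = 35)
(m(16, -87) + K(-136)) - 24491 = ((-4 - 3*16) + 35) - 24491 = ((-4 - 48) + 35) - 24491 = (-52 + 35) - 24491 = -17 - 24491 = -24508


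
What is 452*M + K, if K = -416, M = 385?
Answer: 173604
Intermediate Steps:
452*M + K = 452*385 - 416 = 174020 - 416 = 173604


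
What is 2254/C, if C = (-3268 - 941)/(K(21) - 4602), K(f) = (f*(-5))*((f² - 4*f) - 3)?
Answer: 1364552/61 ≈ 22370.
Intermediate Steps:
K(f) = -5*f*(-3 + f² - 4*f) (K(f) = (-5*f)*(-3 + f² - 4*f) = -5*f*(-3 + f² - 4*f))
C = 1403/13924 (C = (-3268 - 941)/(5*21*(3 - 1*21² + 4*21) - 4602) = -4209/(5*21*(3 - 1*441 + 84) - 4602) = -4209/(5*21*(3 - 441 + 84) - 4602) = -4209/(5*21*(-354) - 4602) = -4209/(-37170 - 4602) = -4209/(-41772) = -4209*(-1/41772) = 1403/13924 ≈ 0.10076)
2254/C = 2254/(1403/13924) = 2254*(13924/1403) = 1364552/61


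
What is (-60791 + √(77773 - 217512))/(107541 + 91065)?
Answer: -60791/198606 + I*√139739/198606 ≈ -0.30609 + 0.0018822*I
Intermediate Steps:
(-60791 + √(77773 - 217512))/(107541 + 91065) = (-60791 + √(-139739))/198606 = (-60791 + I*√139739)*(1/198606) = -60791/198606 + I*√139739/198606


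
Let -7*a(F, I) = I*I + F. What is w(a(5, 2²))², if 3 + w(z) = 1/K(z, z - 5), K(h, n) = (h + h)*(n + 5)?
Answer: 2809/324 ≈ 8.6698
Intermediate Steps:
a(F, I) = -F/7 - I²/7 (a(F, I) = -(I*I + F)/7 = -(I² + F)/7 = -(F + I²)/7 = -F/7 - I²/7)
K(h, n) = 2*h*(5 + n) (K(h, n) = (2*h)*(5 + n) = 2*h*(5 + n))
w(z) = -3 + 1/(2*z²) (w(z) = -3 + 1/(2*z*(5 + (z - 5))) = -3 + 1/(2*z*(5 + (-5 + z))) = -3 + 1/(2*z*z) = -3 + 1/(2*z²))
w(a(5, 2²))² = (-3 + 1/(2*(-⅐*5 - (2²)²/7)²))² = (-3 + 1/(2*(-5/7 - ⅐*4²)²))² = (-3 + 1/(2*(-5/7 - ⅐*16)²))² = (-3 + 1/(2*(-5/7 - 16/7)²))² = (-3 + (½)/(-3)²)² = (-3 + (½)*(⅑))² = (-3 + 1/18)² = (-53/18)² = 2809/324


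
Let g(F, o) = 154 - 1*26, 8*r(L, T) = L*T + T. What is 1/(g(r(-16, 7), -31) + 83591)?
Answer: 1/83719 ≈ 1.1945e-5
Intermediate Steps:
r(L, T) = T/8 + L*T/8 (r(L, T) = (L*T + T)/8 = (T + L*T)/8 = T/8 + L*T/8)
g(F, o) = 128 (g(F, o) = 154 - 26 = 128)
1/(g(r(-16, 7), -31) + 83591) = 1/(128 + 83591) = 1/83719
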